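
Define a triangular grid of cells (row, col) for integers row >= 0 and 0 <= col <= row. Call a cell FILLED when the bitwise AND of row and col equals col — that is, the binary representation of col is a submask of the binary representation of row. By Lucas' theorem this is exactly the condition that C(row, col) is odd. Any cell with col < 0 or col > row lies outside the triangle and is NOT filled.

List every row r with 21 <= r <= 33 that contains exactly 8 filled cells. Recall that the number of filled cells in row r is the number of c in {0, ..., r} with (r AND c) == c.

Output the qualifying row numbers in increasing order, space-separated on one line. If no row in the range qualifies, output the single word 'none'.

Row r has 2^popcount(r) filled cells, so we need popcount(r) = log2(8) = 3.
Scan r = 21..33 and keep those with exactly 3 one-bits:
r=21=10101 popcount=3 -> KEEP
r=22=10110 popcount=3 -> KEEP
r=23=10111 popcount=4 -> skip
r=24=11000 popcount=2 -> skip
r=25=11001 popcount=3 -> KEEP
r=26=11010 popcount=3 -> KEEP
r=27=11011 popcount=4 -> skip
r=28=11100 popcount=3 -> KEEP
r=29=11101 popcount=4 -> skip
r=30=11110 popcount=4 -> skip
r=31=11111 popcount=5 -> skip
r=32=100000 popcount=1 -> skip
r=33=100001 popcount=2 -> skip
Kept rows: 21 22 25 26 28

Answer: 21 22 25 26 28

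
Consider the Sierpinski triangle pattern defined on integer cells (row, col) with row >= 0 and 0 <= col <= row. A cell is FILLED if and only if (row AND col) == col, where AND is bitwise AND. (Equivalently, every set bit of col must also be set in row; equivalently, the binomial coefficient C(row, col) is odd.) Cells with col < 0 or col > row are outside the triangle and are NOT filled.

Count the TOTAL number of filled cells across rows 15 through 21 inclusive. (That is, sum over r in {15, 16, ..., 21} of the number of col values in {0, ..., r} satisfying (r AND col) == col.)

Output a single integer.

r15=1111 pc4: +16 =16
r16=10000 pc1: +2 =18
r17=10001 pc2: +4 =22
r18=10010 pc2: +4 =26
r19=10011 pc3: +8 =34
r20=10100 pc2: +4 =38
r21=10101 pc3: +8 =46

Answer: 46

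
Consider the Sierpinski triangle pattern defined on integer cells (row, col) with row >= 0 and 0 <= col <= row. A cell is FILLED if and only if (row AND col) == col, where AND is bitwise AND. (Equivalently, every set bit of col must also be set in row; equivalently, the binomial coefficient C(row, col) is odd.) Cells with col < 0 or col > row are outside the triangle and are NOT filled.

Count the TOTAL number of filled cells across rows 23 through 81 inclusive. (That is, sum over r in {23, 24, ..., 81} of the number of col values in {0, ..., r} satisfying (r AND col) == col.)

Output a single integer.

r23=10111 pc4: +16 =16
r24=11000 pc2: +4 =20
r25=11001 pc3: +8 =28
r26=11010 pc3: +8 =36
r27=11011 pc4: +16 =52
r28=11100 pc3: +8 =60
r29=11101 pc4: +16 =76
r30=11110 pc4: +16 =92
r31=11111 pc5: +32 =124
r32=100000 pc1: +2 =126
r33=100001 pc2: +4 =130
r34=100010 pc2: +4 =134
r35=100011 pc3: +8 =142
r36=100100 pc2: +4 =146
r37=100101 pc3: +8 =154
r38=100110 pc3: +8 =162
r39=100111 pc4: +16 =178
r40=101000 pc2: +4 =182
r41=101001 pc3: +8 =190
r42=101010 pc3: +8 =198
r43=101011 pc4: +16 =214
r44=101100 pc3: +8 =222
r45=101101 pc4: +16 =238
r46=101110 pc4: +16 =254
r47=101111 pc5: +32 =286
r48=110000 pc2: +4 =290
r49=110001 pc3: +8 =298
r50=110010 pc3: +8 =306
r51=110011 pc4: +16 =322
r52=110100 pc3: +8 =330
r53=110101 pc4: +16 =346
r54=110110 pc4: +16 =362
r55=110111 pc5: +32 =394
r56=111000 pc3: +8 =402
r57=111001 pc4: +16 =418
r58=111010 pc4: +16 =434
r59=111011 pc5: +32 =466
r60=111100 pc4: +16 =482
r61=111101 pc5: +32 =514
r62=111110 pc5: +32 =546
r63=111111 pc6: +64 =610
r64=1000000 pc1: +2 =612
r65=1000001 pc2: +4 =616
r66=1000010 pc2: +4 =620
r67=1000011 pc3: +8 =628
r68=1000100 pc2: +4 =632
r69=1000101 pc3: +8 =640
r70=1000110 pc3: +8 =648
r71=1000111 pc4: +16 =664
r72=1001000 pc2: +4 =668
r73=1001001 pc3: +8 =676
r74=1001010 pc3: +8 =684
r75=1001011 pc4: +16 =700
r76=1001100 pc3: +8 =708
r77=1001101 pc4: +16 =724
r78=1001110 pc4: +16 =740
r79=1001111 pc5: +32 =772
r80=1010000 pc2: +4 =776
r81=1010001 pc3: +8 =784

Answer: 784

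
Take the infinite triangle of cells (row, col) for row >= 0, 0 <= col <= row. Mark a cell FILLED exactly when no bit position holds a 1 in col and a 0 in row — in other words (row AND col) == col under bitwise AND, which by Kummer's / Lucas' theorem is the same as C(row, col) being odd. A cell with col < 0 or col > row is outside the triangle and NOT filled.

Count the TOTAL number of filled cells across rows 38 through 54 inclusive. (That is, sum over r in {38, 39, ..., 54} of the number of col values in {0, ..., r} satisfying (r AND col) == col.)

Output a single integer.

Answer: 208

Derivation:
r38=100110 pc3: +8 =8
r39=100111 pc4: +16 =24
r40=101000 pc2: +4 =28
r41=101001 pc3: +8 =36
r42=101010 pc3: +8 =44
r43=101011 pc4: +16 =60
r44=101100 pc3: +8 =68
r45=101101 pc4: +16 =84
r46=101110 pc4: +16 =100
r47=101111 pc5: +32 =132
r48=110000 pc2: +4 =136
r49=110001 pc3: +8 =144
r50=110010 pc3: +8 =152
r51=110011 pc4: +16 =168
r52=110100 pc3: +8 =176
r53=110101 pc4: +16 =192
r54=110110 pc4: +16 =208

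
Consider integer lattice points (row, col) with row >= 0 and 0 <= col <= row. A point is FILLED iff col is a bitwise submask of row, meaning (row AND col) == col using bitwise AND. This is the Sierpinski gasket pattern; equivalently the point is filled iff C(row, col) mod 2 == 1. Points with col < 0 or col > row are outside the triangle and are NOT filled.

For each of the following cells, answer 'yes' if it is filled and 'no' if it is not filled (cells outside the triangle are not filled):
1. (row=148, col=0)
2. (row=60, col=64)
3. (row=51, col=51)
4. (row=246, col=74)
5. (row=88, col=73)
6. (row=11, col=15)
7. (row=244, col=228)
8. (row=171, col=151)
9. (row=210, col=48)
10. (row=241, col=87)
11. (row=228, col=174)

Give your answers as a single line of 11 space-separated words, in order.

Answer: yes no yes no no no yes no no no no

Derivation:
(148,0): row=0b10010100, col=0b0, row AND col = 0b0 = 0; 0 == 0 -> filled
(60,64): col outside [0, 60] -> not filled
(51,51): row=0b110011, col=0b110011, row AND col = 0b110011 = 51; 51 == 51 -> filled
(246,74): row=0b11110110, col=0b1001010, row AND col = 0b1000010 = 66; 66 != 74 -> empty
(88,73): row=0b1011000, col=0b1001001, row AND col = 0b1001000 = 72; 72 != 73 -> empty
(11,15): col outside [0, 11] -> not filled
(244,228): row=0b11110100, col=0b11100100, row AND col = 0b11100100 = 228; 228 == 228 -> filled
(171,151): row=0b10101011, col=0b10010111, row AND col = 0b10000011 = 131; 131 != 151 -> empty
(210,48): row=0b11010010, col=0b110000, row AND col = 0b10000 = 16; 16 != 48 -> empty
(241,87): row=0b11110001, col=0b1010111, row AND col = 0b1010001 = 81; 81 != 87 -> empty
(228,174): row=0b11100100, col=0b10101110, row AND col = 0b10100100 = 164; 164 != 174 -> empty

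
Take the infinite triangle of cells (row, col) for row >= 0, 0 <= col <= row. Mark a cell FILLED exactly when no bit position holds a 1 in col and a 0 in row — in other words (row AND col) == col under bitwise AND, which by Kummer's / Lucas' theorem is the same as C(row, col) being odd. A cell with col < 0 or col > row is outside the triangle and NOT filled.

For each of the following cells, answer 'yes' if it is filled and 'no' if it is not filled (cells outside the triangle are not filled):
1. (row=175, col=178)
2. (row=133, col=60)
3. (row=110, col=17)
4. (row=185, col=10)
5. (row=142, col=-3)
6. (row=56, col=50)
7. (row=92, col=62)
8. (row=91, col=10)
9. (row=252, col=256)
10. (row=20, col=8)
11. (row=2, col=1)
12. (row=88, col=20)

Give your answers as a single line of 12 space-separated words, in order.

Answer: no no no no no no no yes no no no no

Derivation:
(175,178): col outside [0, 175] -> not filled
(133,60): row=0b10000101, col=0b111100, row AND col = 0b100 = 4; 4 != 60 -> empty
(110,17): row=0b1101110, col=0b10001, row AND col = 0b0 = 0; 0 != 17 -> empty
(185,10): row=0b10111001, col=0b1010, row AND col = 0b1000 = 8; 8 != 10 -> empty
(142,-3): col outside [0, 142] -> not filled
(56,50): row=0b111000, col=0b110010, row AND col = 0b110000 = 48; 48 != 50 -> empty
(92,62): row=0b1011100, col=0b111110, row AND col = 0b11100 = 28; 28 != 62 -> empty
(91,10): row=0b1011011, col=0b1010, row AND col = 0b1010 = 10; 10 == 10 -> filled
(252,256): col outside [0, 252] -> not filled
(20,8): row=0b10100, col=0b1000, row AND col = 0b0 = 0; 0 != 8 -> empty
(2,1): row=0b10, col=0b1, row AND col = 0b0 = 0; 0 != 1 -> empty
(88,20): row=0b1011000, col=0b10100, row AND col = 0b10000 = 16; 16 != 20 -> empty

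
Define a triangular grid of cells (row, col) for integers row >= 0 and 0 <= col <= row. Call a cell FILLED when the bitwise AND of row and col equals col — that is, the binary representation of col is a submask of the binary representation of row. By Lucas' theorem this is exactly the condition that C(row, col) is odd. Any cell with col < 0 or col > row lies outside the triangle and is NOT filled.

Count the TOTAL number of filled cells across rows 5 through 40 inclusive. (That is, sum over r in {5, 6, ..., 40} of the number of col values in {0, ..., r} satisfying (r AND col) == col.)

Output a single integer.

r5=101 pc2: +4 =4
r6=110 pc2: +4 =8
r7=111 pc3: +8 =16
r8=1000 pc1: +2 =18
r9=1001 pc2: +4 =22
r10=1010 pc2: +4 =26
r11=1011 pc3: +8 =34
r12=1100 pc2: +4 =38
r13=1101 pc3: +8 =46
r14=1110 pc3: +8 =54
r15=1111 pc4: +16 =70
r16=10000 pc1: +2 =72
r17=10001 pc2: +4 =76
r18=10010 pc2: +4 =80
r19=10011 pc3: +8 =88
r20=10100 pc2: +4 =92
r21=10101 pc3: +8 =100
r22=10110 pc3: +8 =108
r23=10111 pc4: +16 =124
r24=11000 pc2: +4 =128
r25=11001 pc3: +8 =136
r26=11010 pc3: +8 =144
r27=11011 pc4: +16 =160
r28=11100 pc3: +8 =168
r29=11101 pc4: +16 =184
r30=11110 pc4: +16 =200
r31=11111 pc5: +32 =232
r32=100000 pc1: +2 =234
r33=100001 pc2: +4 =238
r34=100010 pc2: +4 =242
r35=100011 pc3: +8 =250
r36=100100 pc2: +4 =254
r37=100101 pc3: +8 =262
r38=100110 pc3: +8 =270
r39=100111 pc4: +16 =286
r40=101000 pc2: +4 =290

Answer: 290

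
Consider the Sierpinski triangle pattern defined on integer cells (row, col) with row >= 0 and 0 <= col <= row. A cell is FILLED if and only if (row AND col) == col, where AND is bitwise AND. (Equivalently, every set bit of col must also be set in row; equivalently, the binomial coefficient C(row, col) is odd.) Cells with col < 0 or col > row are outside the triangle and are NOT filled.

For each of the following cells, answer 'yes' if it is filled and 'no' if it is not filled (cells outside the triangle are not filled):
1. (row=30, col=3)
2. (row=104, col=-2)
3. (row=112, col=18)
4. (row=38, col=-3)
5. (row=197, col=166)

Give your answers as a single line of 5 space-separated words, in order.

(30,3): row=0b11110, col=0b11, row AND col = 0b10 = 2; 2 != 3 -> empty
(104,-2): col outside [0, 104] -> not filled
(112,18): row=0b1110000, col=0b10010, row AND col = 0b10000 = 16; 16 != 18 -> empty
(38,-3): col outside [0, 38] -> not filled
(197,166): row=0b11000101, col=0b10100110, row AND col = 0b10000100 = 132; 132 != 166 -> empty

Answer: no no no no no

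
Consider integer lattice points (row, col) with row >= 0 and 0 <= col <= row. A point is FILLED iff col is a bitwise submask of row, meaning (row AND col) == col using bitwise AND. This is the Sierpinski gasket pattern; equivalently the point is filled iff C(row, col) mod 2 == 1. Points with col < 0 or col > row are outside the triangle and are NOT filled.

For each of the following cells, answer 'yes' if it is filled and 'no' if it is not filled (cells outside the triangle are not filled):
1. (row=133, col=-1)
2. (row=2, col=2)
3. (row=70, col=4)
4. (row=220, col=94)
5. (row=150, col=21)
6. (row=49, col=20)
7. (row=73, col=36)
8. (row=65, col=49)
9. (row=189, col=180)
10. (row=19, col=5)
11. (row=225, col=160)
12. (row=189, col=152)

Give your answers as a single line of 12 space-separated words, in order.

(133,-1): col outside [0, 133] -> not filled
(2,2): row=0b10, col=0b10, row AND col = 0b10 = 2; 2 == 2 -> filled
(70,4): row=0b1000110, col=0b100, row AND col = 0b100 = 4; 4 == 4 -> filled
(220,94): row=0b11011100, col=0b1011110, row AND col = 0b1011100 = 92; 92 != 94 -> empty
(150,21): row=0b10010110, col=0b10101, row AND col = 0b10100 = 20; 20 != 21 -> empty
(49,20): row=0b110001, col=0b10100, row AND col = 0b10000 = 16; 16 != 20 -> empty
(73,36): row=0b1001001, col=0b100100, row AND col = 0b0 = 0; 0 != 36 -> empty
(65,49): row=0b1000001, col=0b110001, row AND col = 0b1 = 1; 1 != 49 -> empty
(189,180): row=0b10111101, col=0b10110100, row AND col = 0b10110100 = 180; 180 == 180 -> filled
(19,5): row=0b10011, col=0b101, row AND col = 0b1 = 1; 1 != 5 -> empty
(225,160): row=0b11100001, col=0b10100000, row AND col = 0b10100000 = 160; 160 == 160 -> filled
(189,152): row=0b10111101, col=0b10011000, row AND col = 0b10011000 = 152; 152 == 152 -> filled

Answer: no yes yes no no no no no yes no yes yes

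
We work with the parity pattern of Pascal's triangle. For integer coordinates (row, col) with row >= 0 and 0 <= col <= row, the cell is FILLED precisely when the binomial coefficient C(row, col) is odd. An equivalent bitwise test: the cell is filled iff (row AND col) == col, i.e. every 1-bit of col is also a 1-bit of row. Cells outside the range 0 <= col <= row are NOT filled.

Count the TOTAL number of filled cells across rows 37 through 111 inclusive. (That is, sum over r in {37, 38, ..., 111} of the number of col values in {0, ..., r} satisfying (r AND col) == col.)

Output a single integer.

r37=100101 pc3: +8 =8
r38=100110 pc3: +8 =16
r39=100111 pc4: +16 =32
r40=101000 pc2: +4 =36
r41=101001 pc3: +8 =44
r42=101010 pc3: +8 =52
r43=101011 pc4: +16 =68
r44=101100 pc3: +8 =76
r45=101101 pc4: +16 =92
r46=101110 pc4: +16 =108
r47=101111 pc5: +32 =140
r48=110000 pc2: +4 =144
r49=110001 pc3: +8 =152
r50=110010 pc3: +8 =160
r51=110011 pc4: +16 =176
r52=110100 pc3: +8 =184
r53=110101 pc4: +16 =200
r54=110110 pc4: +16 =216
r55=110111 pc5: +32 =248
r56=111000 pc3: +8 =256
r57=111001 pc4: +16 =272
r58=111010 pc4: +16 =288
r59=111011 pc5: +32 =320
r60=111100 pc4: +16 =336
r61=111101 pc5: +32 =368
r62=111110 pc5: +32 =400
r63=111111 pc6: +64 =464
r64=1000000 pc1: +2 =466
r65=1000001 pc2: +4 =470
r66=1000010 pc2: +4 =474
r67=1000011 pc3: +8 =482
r68=1000100 pc2: +4 =486
r69=1000101 pc3: +8 =494
r70=1000110 pc3: +8 =502
r71=1000111 pc4: +16 =518
r72=1001000 pc2: +4 =522
r73=1001001 pc3: +8 =530
r74=1001010 pc3: +8 =538
r75=1001011 pc4: +16 =554
r76=1001100 pc3: +8 =562
r77=1001101 pc4: +16 =578
r78=1001110 pc4: +16 =594
r79=1001111 pc5: +32 =626
r80=1010000 pc2: +4 =630
r81=1010001 pc3: +8 =638
r82=1010010 pc3: +8 =646
r83=1010011 pc4: +16 =662
r84=1010100 pc3: +8 =670
r85=1010101 pc4: +16 =686
r86=1010110 pc4: +16 =702
r87=1010111 pc5: +32 =734
r88=1011000 pc3: +8 =742
r89=1011001 pc4: +16 =758
r90=1011010 pc4: +16 =774
r91=1011011 pc5: +32 =806
r92=1011100 pc4: +16 =822
r93=1011101 pc5: +32 =854
r94=1011110 pc5: +32 =886
r95=1011111 pc6: +64 =950
r96=1100000 pc2: +4 =954
r97=1100001 pc3: +8 =962
r98=1100010 pc3: +8 =970
r99=1100011 pc4: +16 =986
r100=1100100 pc3: +8 =994
r101=1100101 pc4: +16 =1010
r102=1100110 pc4: +16 =1026
r103=1100111 pc5: +32 =1058
r104=1101000 pc3: +8 =1066
r105=1101001 pc4: +16 =1082
r106=1101010 pc4: +16 =1098
r107=1101011 pc5: +32 =1130
r108=1101100 pc4: +16 =1146
r109=1101101 pc5: +32 =1178
r110=1101110 pc5: +32 =1210
r111=1101111 pc6: +64 =1274

Answer: 1274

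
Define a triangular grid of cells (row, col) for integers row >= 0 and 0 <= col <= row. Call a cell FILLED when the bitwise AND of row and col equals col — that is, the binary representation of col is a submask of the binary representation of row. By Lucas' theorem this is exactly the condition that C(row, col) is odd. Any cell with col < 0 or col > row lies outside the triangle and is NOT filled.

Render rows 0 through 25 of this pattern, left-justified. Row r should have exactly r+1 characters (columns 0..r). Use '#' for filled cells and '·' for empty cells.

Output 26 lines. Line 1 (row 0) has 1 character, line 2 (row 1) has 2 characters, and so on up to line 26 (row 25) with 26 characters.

r0=0: #
r1=1: ##
r2=10: #·#
r3=11: ####
r4=100: #···#
r5=101: ##··##
r6=110: #·#·#·#
r7=111: ########
r8=1000: #·······#
r9=1001: ##······##
r10=1010: #·#·····#·#
r11=1011: ####····####
r12=1100: #···#···#···#
r13=1101: ##··##··##··##
r14=1110: #·#·#·#·#·#·#·#
r15=1111: ################
r16=10000: #···············#
r17=10001: ##··············##
r18=10010: #·#·············#·#
r19=10011: ####············####
r20=10100: #···#···········#···#
r21=10101: ##··##··········##··##
r22=10110: #·#·#·#·········#·#·#·#
r23=10111: ########········########
r24=11000: #·······#·······#·······#
r25=11001: ##······##······##······##

Answer: #
##
#·#
####
#···#
##··##
#·#·#·#
########
#·······#
##······##
#·#·····#·#
####····####
#···#···#···#
##··##··##··##
#·#·#·#·#·#·#·#
################
#···············#
##··············##
#·#·············#·#
####············####
#···#···········#···#
##··##··········##··##
#·#·#·#·········#·#·#·#
########········########
#·······#·······#·······#
##······##······##······##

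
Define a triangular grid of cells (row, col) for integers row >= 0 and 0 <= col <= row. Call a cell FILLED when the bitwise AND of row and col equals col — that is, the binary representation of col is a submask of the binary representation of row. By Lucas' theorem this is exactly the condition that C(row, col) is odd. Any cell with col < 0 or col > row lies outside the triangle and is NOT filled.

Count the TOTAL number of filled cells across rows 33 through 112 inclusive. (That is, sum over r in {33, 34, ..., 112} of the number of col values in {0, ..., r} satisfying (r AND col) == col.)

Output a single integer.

Answer: 1302

Derivation:
r33=100001 pc2: +4 =4
r34=100010 pc2: +4 =8
r35=100011 pc3: +8 =16
r36=100100 pc2: +4 =20
r37=100101 pc3: +8 =28
r38=100110 pc3: +8 =36
r39=100111 pc4: +16 =52
r40=101000 pc2: +4 =56
r41=101001 pc3: +8 =64
r42=101010 pc3: +8 =72
r43=101011 pc4: +16 =88
r44=101100 pc3: +8 =96
r45=101101 pc4: +16 =112
r46=101110 pc4: +16 =128
r47=101111 pc5: +32 =160
r48=110000 pc2: +4 =164
r49=110001 pc3: +8 =172
r50=110010 pc3: +8 =180
r51=110011 pc4: +16 =196
r52=110100 pc3: +8 =204
r53=110101 pc4: +16 =220
r54=110110 pc4: +16 =236
r55=110111 pc5: +32 =268
r56=111000 pc3: +8 =276
r57=111001 pc4: +16 =292
r58=111010 pc4: +16 =308
r59=111011 pc5: +32 =340
r60=111100 pc4: +16 =356
r61=111101 pc5: +32 =388
r62=111110 pc5: +32 =420
r63=111111 pc6: +64 =484
r64=1000000 pc1: +2 =486
r65=1000001 pc2: +4 =490
r66=1000010 pc2: +4 =494
r67=1000011 pc3: +8 =502
r68=1000100 pc2: +4 =506
r69=1000101 pc3: +8 =514
r70=1000110 pc3: +8 =522
r71=1000111 pc4: +16 =538
r72=1001000 pc2: +4 =542
r73=1001001 pc3: +8 =550
r74=1001010 pc3: +8 =558
r75=1001011 pc4: +16 =574
r76=1001100 pc3: +8 =582
r77=1001101 pc4: +16 =598
r78=1001110 pc4: +16 =614
r79=1001111 pc5: +32 =646
r80=1010000 pc2: +4 =650
r81=1010001 pc3: +8 =658
r82=1010010 pc3: +8 =666
r83=1010011 pc4: +16 =682
r84=1010100 pc3: +8 =690
r85=1010101 pc4: +16 =706
r86=1010110 pc4: +16 =722
r87=1010111 pc5: +32 =754
r88=1011000 pc3: +8 =762
r89=1011001 pc4: +16 =778
r90=1011010 pc4: +16 =794
r91=1011011 pc5: +32 =826
r92=1011100 pc4: +16 =842
r93=1011101 pc5: +32 =874
r94=1011110 pc5: +32 =906
r95=1011111 pc6: +64 =970
r96=1100000 pc2: +4 =974
r97=1100001 pc3: +8 =982
r98=1100010 pc3: +8 =990
r99=1100011 pc4: +16 =1006
r100=1100100 pc3: +8 =1014
r101=1100101 pc4: +16 =1030
r102=1100110 pc4: +16 =1046
r103=1100111 pc5: +32 =1078
r104=1101000 pc3: +8 =1086
r105=1101001 pc4: +16 =1102
r106=1101010 pc4: +16 =1118
r107=1101011 pc5: +32 =1150
r108=1101100 pc4: +16 =1166
r109=1101101 pc5: +32 =1198
r110=1101110 pc5: +32 =1230
r111=1101111 pc6: +64 =1294
r112=1110000 pc3: +8 =1302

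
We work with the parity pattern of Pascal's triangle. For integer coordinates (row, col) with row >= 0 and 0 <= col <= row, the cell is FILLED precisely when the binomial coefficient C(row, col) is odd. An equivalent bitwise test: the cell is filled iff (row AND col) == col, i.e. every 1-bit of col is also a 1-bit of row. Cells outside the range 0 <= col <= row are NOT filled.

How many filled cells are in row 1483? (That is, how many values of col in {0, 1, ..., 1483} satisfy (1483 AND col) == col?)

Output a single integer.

1483 in binary = 10111001011
popcount(1483) = number of 1-bits in 10111001011 = 7
A col c satisfies (1483 AND c) == c iff every set bit of c is also set in 1483; each of the 7 set bits of 1483 can independently be on or off in c.
count = 2^7 = 128

Answer: 128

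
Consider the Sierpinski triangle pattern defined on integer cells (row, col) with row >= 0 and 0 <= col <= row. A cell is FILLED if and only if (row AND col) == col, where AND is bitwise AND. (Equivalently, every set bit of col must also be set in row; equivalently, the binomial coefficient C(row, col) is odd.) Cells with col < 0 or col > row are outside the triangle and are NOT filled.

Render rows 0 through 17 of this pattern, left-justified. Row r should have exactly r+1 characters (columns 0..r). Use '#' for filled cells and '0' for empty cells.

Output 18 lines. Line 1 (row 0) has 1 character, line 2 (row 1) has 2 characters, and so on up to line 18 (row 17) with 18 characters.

r0=0: #
r1=1: ##
r2=10: #0#
r3=11: ####
r4=100: #000#
r5=101: ##00##
r6=110: #0#0#0#
r7=111: ########
r8=1000: #0000000#
r9=1001: ##000000##
r10=1010: #0#00000#0#
r11=1011: ####0000####
r12=1100: #000#000#000#
r13=1101: ##00##00##00##
r14=1110: #0#0#0#0#0#0#0#
r15=1111: ################
r16=10000: #000000000000000#
r17=10001: ##00000000000000##

Answer: #
##
#0#
####
#000#
##00##
#0#0#0#
########
#0000000#
##000000##
#0#00000#0#
####0000####
#000#000#000#
##00##00##00##
#0#0#0#0#0#0#0#
################
#000000000000000#
##00000000000000##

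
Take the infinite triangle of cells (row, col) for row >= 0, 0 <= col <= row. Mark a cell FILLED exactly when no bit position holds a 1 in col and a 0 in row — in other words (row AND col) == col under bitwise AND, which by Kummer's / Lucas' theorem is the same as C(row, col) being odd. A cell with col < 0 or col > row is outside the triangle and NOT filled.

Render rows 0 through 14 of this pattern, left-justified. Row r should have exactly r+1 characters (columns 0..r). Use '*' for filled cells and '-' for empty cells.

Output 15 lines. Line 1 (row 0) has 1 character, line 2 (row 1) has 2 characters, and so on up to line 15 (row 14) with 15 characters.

r0=0: *
r1=1: **
r2=10: *-*
r3=11: ****
r4=100: *---*
r5=101: **--**
r6=110: *-*-*-*
r7=111: ********
r8=1000: *-------*
r9=1001: **------**
r10=1010: *-*-----*-*
r11=1011: ****----****
r12=1100: *---*---*---*
r13=1101: **--**--**--**
r14=1110: *-*-*-*-*-*-*-*

Answer: *
**
*-*
****
*---*
**--**
*-*-*-*
********
*-------*
**------**
*-*-----*-*
****----****
*---*---*---*
**--**--**--**
*-*-*-*-*-*-*-*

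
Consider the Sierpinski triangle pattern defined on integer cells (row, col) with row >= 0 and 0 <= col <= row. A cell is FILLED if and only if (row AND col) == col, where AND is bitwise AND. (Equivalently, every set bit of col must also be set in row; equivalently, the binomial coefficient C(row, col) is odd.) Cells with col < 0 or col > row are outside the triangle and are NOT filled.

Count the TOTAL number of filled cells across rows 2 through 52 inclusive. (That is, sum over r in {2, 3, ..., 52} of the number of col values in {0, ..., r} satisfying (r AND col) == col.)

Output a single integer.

Answer: 446

Derivation:
r2=10 pc1: +2 =2
r3=11 pc2: +4 =6
r4=100 pc1: +2 =8
r5=101 pc2: +4 =12
r6=110 pc2: +4 =16
r7=111 pc3: +8 =24
r8=1000 pc1: +2 =26
r9=1001 pc2: +4 =30
r10=1010 pc2: +4 =34
r11=1011 pc3: +8 =42
r12=1100 pc2: +4 =46
r13=1101 pc3: +8 =54
r14=1110 pc3: +8 =62
r15=1111 pc4: +16 =78
r16=10000 pc1: +2 =80
r17=10001 pc2: +4 =84
r18=10010 pc2: +4 =88
r19=10011 pc3: +8 =96
r20=10100 pc2: +4 =100
r21=10101 pc3: +8 =108
r22=10110 pc3: +8 =116
r23=10111 pc4: +16 =132
r24=11000 pc2: +4 =136
r25=11001 pc3: +8 =144
r26=11010 pc3: +8 =152
r27=11011 pc4: +16 =168
r28=11100 pc3: +8 =176
r29=11101 pc4: +16 =192
r30=11110 pc4: +16 =208
r31=11111 pc5: +32 =240
r32=100000 pc1: +2 =242
r33=100001 pc2: +4 =246
r34=100010 pc2: +4 =250
r35=100011 pc3: +8 =258
r36=100100 pc2: +4 =262
r37=100101 pc3: +8 =270
r38=100110 pc3: +8 =278
r39=100111 pc4: +16 =294
r40=101000 pc2: +4 =298
r41=101001 pc3: +8 =306
r42=101010 pc3: +8 =314
r43=101011 pc4: +16 =330
r44=101100 pc3: +8 =338
r45=101101 pc4: +16 =354
r46=101110 pc4: +16 =370
r47=101111 pc5: +32 =402
r48=110000 pc2: +4 =406
r49=110001 pc3: +8 =414
r50=110010 pc3: +8 =422
r51=110011 pc4: +16 =438
r52=110100 pc3: +8 =446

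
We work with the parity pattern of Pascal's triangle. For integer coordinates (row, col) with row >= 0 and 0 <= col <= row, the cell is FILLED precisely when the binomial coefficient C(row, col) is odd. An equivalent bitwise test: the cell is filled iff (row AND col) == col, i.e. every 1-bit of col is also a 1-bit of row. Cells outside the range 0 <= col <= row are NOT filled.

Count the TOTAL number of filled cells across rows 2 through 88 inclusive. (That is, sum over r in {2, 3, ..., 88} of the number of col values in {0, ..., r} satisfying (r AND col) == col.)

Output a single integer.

Answer: 1004

Derivation:
r2=10 pc1: +2 =2
r3=11 pc2: +4 =6
r4=100 pc1: +2 =8
r5=101 pc2: +4 =12
r6=110 pc2: +4 =16
r7=111 pc3: +8 =24
r8=1000 pc1: +2 =26
r9=1001 pc2: +4 =30
r10=1010 pc2: +4 =34
r11=1011 pc3: +8 =42
r12=1100 pc2: +4 =46
r13=1101 pc3: +8 =54
r14=1110 pc3: +8 =62
r15=1111 pc4: +16 =78
r16=10000 pc1: +2 =80
r17=10001 pc2: +4 =84
r18=10010 pc2: +4 =88
r19=10011 pc3: +8 =96
r20=10100 pc2: +4 =100
r21=10101 pc3: +8 =108
r22=10110 pc3: +8 =116
r23=10111 pc4: +16 =132
r24=11000 pc2: +4 =136
r25=11001 pc3: +8 =144
r26=11010 pc3: +8 =152
r27=11011 pc4: +16 =168
r28=11100 pc3: +8 =176
r29=11101 pc4: +16 =192
r30=11110 pc4: +16 =208
r31=11111 pc5: +32 =240
r32=100000 pc1: +2 =242
r33=100001 pc2: +4 =246
r34=100010 pc2: +4 =250
r35=100011 pc3: +8 =258
r36=100100 pc2: +4 =262
r37=100101 pc3: +8 =270
r38=100110 pc3: +8 =278
r39=100111 pc4: +16 =294
r40=101000 pc2: +4 =298
r41=101001 pc3: +8 =306
r42=101010 pc3: +8 =314
r43=101011 pc4: +16 =330
r44=101100 pc3: +8 =338
r45=101101 pc4: +16 =354
r46=101110 pc4: +16 =370
r47=101111 pc5: +32 =402
r48=110000 pc2: +4 =406
r49=110001 pc3: +8 =414
r50=110010 pc3: +8 =422
r51=110011 pc4: +16 =438
r52=110100 pc3: +8 =446
r53=110101 pc4: +16 =462
r54=110110 pc4: +16 =478
r55=110111 pc5: +32 =510
r56=111000 pc3: +8 =518
r57=111001 pc4: +16 =534
r58=111010 pc4: +16 =550
r59=111011 pc5: +32 =582
r60=111100 pc4: +16 =598
r61=111101 pc5: +32 =630
r62=111110 pc5: +32 =662
r63=111111 pc6: +64 =726
r64=1000000 pc1: +2 =728
r65=1000001 pc2: +4 =732
r66=1000010 pc2: +4 =736
r67=1000011 pc3: +8 =744
r68=1000100 pc2: +4 =748
r69=1000101 pc3: +8 =756
r70=1000110 pc3: +8 =764
r71=1000111 pc4: +16 =780
r72=1001000 pc2: +4 =784
r73=1001001 pc3: +8 =792
r74=1001010 pc3: +8 =800
r75=1001011 pc4: +16 =816
r76=1001100 pc3: +8 =824
r77=1001101 pc4: +16 =840
r78=1001110 pc4: +16 =856
r79=1001111 pc5: +32 =888
r80=1010000 pc2: +4 =892
r81=1010001 pc3: +8 =900
r82=1010010 pc3: +8 =908
r83=1010011 pc4: +16 =924
r84=1010100 pc3: +8 =932
r85=1010101 pc4: +16 =948
r86=1010110 pc4: +16 =964
r87=1010111 pc5: +32 =996
r88=1011000 pc3: +8 =1004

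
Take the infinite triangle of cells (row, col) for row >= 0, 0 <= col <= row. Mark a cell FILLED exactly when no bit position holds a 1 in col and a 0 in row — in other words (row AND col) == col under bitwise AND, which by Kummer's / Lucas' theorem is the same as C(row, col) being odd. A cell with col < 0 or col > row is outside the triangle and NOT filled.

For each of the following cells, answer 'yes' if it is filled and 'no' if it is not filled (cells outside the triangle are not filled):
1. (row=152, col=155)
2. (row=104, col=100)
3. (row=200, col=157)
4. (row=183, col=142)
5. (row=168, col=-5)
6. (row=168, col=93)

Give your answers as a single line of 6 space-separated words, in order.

Answer: no no no no no no

Derivation:
(152,155): col outside [0, 152] -> not filled
(104,100): row=0b1101000, col=0b1100100, row AND col = 0b1100000 = 96; 96 != 100 -> empty
(200,157): row=0b11001000, col=0b10011101, row AND col = 0b10001000 = 136; 136 != 157 -> empty
(183,142): row=0b10110111, col=0b10001110, row AND col = 0b10000110 = 134; 134 != 142 -> empty
(168,-5): col outside [0, 168] -> not filled
(168,93): row=0b10101000, col=0b1011101, row AND col = 0b1000 = 8; 8 != 93 -> empty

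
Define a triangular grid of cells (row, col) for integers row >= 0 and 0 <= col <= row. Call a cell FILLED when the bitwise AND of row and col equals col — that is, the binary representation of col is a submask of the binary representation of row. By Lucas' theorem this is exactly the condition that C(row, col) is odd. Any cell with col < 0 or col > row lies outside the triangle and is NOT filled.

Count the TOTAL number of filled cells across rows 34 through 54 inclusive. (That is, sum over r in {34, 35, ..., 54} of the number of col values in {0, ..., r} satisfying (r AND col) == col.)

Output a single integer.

r34=100010 pc2: +4 =4
r35=100011 pc3: +8 =12
r36=100100 pc2: +4 =16
r37=100101 pc3: +8 =24
r38=100110 pc3: +8 =32
r39=100111 pc4: +16 =48
r40=101000 pc2: +4 =52
r41=101001 pc3: +8 =60
r42=101010 pc3: +8 =68
r43=101011 pc4: +16 =84
r44=101100 pc3: +8 =92
r45=101101 pc4: +16 =108
r46=101110 pc4: +16 =124
r47=101111 pc5: +32 =156
r48=110000 pc2: +4 =160
r49=110001 pc3: +8 =168
r50=110010 pc3: +8 =176
r51=110011 pc4: +16 =192
r52=110100 pc3: +8 =200
r53=110101 pc4: +16 =216
r54=110110 pc4: +16 =232

Answer: 232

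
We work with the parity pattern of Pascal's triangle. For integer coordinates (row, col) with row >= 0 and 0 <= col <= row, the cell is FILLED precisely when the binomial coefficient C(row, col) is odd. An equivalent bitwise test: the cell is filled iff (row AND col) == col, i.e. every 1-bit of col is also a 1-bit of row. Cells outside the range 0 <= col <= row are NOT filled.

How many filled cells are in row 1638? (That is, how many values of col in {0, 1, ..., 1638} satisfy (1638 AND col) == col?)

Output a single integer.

1638 in binary = 11001100110
popcount(1638) = number of 1-bits in 11001100110 = 6
A col c satisfies (1638 AND c) == c iff every set bit of c is also set in 1638; each of the 6 set bits of 1638 can independently be on or off in c.
count = 2^6 = 64

Answer: 64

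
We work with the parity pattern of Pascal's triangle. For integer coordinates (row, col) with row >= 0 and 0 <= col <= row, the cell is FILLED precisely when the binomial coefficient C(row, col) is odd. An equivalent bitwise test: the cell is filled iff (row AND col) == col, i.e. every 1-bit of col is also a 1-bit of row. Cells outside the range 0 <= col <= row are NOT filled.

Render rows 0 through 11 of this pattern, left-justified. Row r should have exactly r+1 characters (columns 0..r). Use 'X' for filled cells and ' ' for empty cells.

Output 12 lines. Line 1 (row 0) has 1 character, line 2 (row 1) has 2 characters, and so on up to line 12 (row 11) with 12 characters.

Answer: X
XX
X X
XXXX
X   X
XX  XX
X X X X
XXXXXXXX
X       X
XX      XX
X X     X X
XXXX    XXXX

Derivation:
r0=0: X
r1=1: XX
r2=10: X X
r3=11: XXXX
r4=100: X   X
r5=101: XX  XX
r6=110: X X X X
r7=111: XXXXXXXX
r8=1000: X       X
r9=1001: XX      XX
r10=1010: X X     X X
r11=1011: XXXX    XXXX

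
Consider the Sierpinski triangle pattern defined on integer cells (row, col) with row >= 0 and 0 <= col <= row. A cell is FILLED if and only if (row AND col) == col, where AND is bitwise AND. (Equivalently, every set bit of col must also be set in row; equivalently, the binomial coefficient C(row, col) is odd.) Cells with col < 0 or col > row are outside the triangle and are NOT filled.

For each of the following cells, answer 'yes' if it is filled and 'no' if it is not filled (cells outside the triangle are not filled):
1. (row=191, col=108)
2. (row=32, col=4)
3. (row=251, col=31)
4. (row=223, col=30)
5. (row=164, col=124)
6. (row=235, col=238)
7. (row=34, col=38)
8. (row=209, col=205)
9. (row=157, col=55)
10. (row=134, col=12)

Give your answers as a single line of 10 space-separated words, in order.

Answer: no no no yes no no no no no no

Derivation:
(191,108): row=0b10111111, col=0b1101100, row AND col = 0b101100 = 44; 44 != 108 -> empty
(32,4): row=0b100000, col=0b100, row AND col = 0b0 = 0; 0 != 4 -> empty
(251,31): row=0b11111011, col=0b11111, row AND col = 0b11011 = 27; 27 != 31 -> empty
(223,30): row=0b11011111, col=0b11110, row AND col = 0b11110 = 30; 30 == 30 -> filled
(164,124): row=0b10100100, col=0b1111100, row AND col = 0b100100 = 36; 36 != 124 -> empty
(235,238): col outside [0, 235] -> not filled
(34,38): col outside [0, 34] -> not filled
(209,205): row=0b11010001, col=0b11001101, row AND col = 0b11000001 = 193; 193 != 205 -> empty
(157,55): row=0b10011101, col=0b110111, row AND col = 0b10101 = 21; 21 != 55 -> empty
(134,12): row=0b10000110, col=0b1100, row AND col = 0b100 = 4; 4 != 12 -> empty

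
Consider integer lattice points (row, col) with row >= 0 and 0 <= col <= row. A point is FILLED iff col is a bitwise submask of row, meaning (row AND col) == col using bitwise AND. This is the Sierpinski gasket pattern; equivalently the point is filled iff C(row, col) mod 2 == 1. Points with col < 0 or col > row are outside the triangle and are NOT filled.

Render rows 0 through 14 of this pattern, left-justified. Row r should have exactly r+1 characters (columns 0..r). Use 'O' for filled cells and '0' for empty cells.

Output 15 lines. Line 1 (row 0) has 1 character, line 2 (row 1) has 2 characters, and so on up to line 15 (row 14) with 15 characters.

Answer: O
OO
O0O
OOOO
O000O
OO00OO
O0O0O0O
OOOOOOOO
O0000000O
OO000000OO
O0O00000O0O
OOOO0000OOOO
O000O000O000O
OO00OO00OO00OO
O0O0O0O0O0O0O0O

Derivation:
r0=0: O
r1=1: OO
r2=10: O0O
r3=11: OOOO
r4=100: O000O
r5=101: OO00OO
r6=110: O0O0O0O
r7=111: OOOOOOOO
r8=1000: O0000000O
r9=1001: OO000000OO
r10=1010: O0O00000O0O
r11=1011: OOOO0000OOOO
r12=1100: O000O000O000O
r13=1101: OO00OO00OO00OO
r14=1110: O0O0O0O0O0O0O0O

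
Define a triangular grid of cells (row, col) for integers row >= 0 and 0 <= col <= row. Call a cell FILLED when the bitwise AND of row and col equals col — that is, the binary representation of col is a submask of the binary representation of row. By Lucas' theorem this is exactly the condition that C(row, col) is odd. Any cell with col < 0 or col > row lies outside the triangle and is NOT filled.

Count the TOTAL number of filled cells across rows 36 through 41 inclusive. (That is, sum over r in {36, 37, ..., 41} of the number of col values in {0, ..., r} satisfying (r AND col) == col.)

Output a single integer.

r36=100100 pc2: +4 =4
r37=100101 pc3: +8 =12
r38=100110 pc3: +8 =20
r39=100111 pc4: +16 =36
r40=101000 pc2: +4 =40
r41=101001 pc3: +8 =48

Answer: 48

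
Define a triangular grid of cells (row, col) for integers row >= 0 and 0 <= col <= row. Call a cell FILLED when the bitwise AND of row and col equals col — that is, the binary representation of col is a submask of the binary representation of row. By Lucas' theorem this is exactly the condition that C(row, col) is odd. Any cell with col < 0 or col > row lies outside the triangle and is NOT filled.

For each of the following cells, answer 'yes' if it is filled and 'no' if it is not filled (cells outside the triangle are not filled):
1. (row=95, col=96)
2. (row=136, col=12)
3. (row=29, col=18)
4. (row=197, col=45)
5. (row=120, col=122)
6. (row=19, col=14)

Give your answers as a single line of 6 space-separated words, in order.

(95,96): col outside [0, 95] -> not filled
(136,12): row=0b10001000, col=0b1100, row AND col = 0b1000 = 8; 8 != 12 -> empty
(29,18): row=0b11101, col=0b10010, row AND col = 0b10000 = 16; 16 != 18 -> empty
(197,45): row=0b11000101, col=0b101101, row AND col = 0b101 = 5; 5 != 45 -> empty
(120,122): col outside [0, 120] -> not filled
(19,14): row=0b10011, col=0b1110, row AND col = 0b10 = 2; 2 != 14 -> empty

Answer: no no no no no no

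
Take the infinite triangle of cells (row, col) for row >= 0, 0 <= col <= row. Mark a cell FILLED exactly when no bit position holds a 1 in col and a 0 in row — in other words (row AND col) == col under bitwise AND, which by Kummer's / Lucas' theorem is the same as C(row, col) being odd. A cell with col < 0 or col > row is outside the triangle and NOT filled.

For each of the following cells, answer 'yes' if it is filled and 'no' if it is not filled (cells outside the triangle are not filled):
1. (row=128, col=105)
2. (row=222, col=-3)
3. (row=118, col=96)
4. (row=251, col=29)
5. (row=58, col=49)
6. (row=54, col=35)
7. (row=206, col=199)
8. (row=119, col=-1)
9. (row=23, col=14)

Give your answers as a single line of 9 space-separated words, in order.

Answer: no no yes no no no no no no

Derivation:
(128,105): row=0b10000000, col=0b1101001, row AND col = 0b0 = 0; 0 != 105 -> empty
(222,-3): col outside [0, 222] -> not filled
(118,96): row=0b1110110, col=0b1100000, row AND col = 0b1100000 = 96; 96 == 96 -> filled
(251,29): row=0b11111011, col=0b11101, row AND col = 0b11001 = 25; 25 != 29 -> empty
(58,49): row=0b111010, col=0b110001, row AND col = 0b110000 = 48; 48 != 49 -> empty
(54,35): row=0b110110, col=0b100011, row AND col = 0b100010 = 34; 34 != 35 -> empty
(206,199): row=0b11001110, col=0b11000111, row AND col = 0b11000110 = 198; 198 != 199 -> empty
(119,-1): col outside [0, 119] -> not filled
(23,14): row=0b10111, col=0b1110, row AND col = 0b110 = 6; 6 != 14 -> empty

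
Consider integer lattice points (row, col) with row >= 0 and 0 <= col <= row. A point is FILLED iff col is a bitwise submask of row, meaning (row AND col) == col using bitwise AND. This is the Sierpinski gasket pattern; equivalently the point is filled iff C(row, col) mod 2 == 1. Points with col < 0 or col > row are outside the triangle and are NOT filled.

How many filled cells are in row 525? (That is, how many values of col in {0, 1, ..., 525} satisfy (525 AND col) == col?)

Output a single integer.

525 in binary = 1000001101
popcount(525) = number of 1-bits in 1000001101 = 4
A col c satisfies (525 AND c) == c iff every set bit of c is also set in 525; each of the 4 set bits of 525 can independently be on or off in c.
count = 2^4 = 16

Answer: 16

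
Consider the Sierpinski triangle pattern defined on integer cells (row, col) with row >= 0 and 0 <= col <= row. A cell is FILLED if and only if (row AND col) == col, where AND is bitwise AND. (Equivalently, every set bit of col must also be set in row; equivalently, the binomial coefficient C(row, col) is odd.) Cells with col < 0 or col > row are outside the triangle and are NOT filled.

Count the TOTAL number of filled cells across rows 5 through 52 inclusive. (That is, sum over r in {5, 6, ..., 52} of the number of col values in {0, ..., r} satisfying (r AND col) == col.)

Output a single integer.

Answer: 438

Derivation:
r5=101 pc2: +4 =4
r6=110 pc2: +4 =8
r7=111 pc3: +8 =16
r8=1000 pc1: +2 =18
r9=1001 pc2: +4 =22
r10=1010 pc2: +4 =26
r11=1011 pc3: +8 =34
r12=1100 pc2: +4 =38
r13=1101 pc3: +8 =46
r14=1110 pc3: +8 =54
r15=1111 pc4: +16 =70
r16=10000 pc1: +2 =72
r17=10001 pc2: +4 =76
r18=10010 pc2: +4 =80
r19=10011 pc3: +8 =88
r20=10100 pc2: +4 =92
r21=10101 pc3: +8 =100
r22=10110 pc3: +8 =108
r23=10111 pc4: +16 =124
r24=11000 pc2: +4 =128
r25=11001 pc3: +8 =136
r26=11010 pc3: +8 =144
r27=11011 pc4: +16 =160
r28=11100 pc3: +8 =168
r29=11101 pc4: +16 =184
r30=11110 pc4: +16 =200
r31=11111 pc5: +32 =232
r32=100000 pc1: +2 =234
r33=100001 pc2: +4 =238
r34=100010 pc2: +4 =242
r35=100011 pc3: +8 =250
r36=100100 pc2: +4 =254
r37=100101 pc3: +8 =262
r38=100110 pc3: +8 =270
r39=100111 pc4: +16 =286
r40=101000 pc2: +4 =290
r41=101001 pc3: +8 =298
r42=101010 pc3: +8 =306
r43=101011 pc4: +16 =322
r44=101100 pc3: +8 =330
r45=101101 pc4: +16 =346
r46=101110 pc4: +16 =362
r47=101111 pc5: +32 =394
r48=110000 pc2: +4 =398
r49=110001 pc3: +8 =406
r50=110010 pc3: +8 =414
r51=110011 pc4: +16 =430
r52=110100 pc3: +8 =438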